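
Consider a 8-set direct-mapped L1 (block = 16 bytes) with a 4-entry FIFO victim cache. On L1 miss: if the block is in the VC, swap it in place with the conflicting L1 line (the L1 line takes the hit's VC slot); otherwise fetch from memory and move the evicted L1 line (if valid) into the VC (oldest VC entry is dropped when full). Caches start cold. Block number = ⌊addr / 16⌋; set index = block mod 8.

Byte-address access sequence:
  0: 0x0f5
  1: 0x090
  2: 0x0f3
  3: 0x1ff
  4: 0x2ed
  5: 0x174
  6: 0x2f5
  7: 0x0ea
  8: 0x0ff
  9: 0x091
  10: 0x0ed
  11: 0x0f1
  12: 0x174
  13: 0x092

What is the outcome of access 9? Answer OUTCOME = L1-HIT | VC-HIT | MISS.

OUTCOME = L1-HIT

#0 0xf5→b15/s7 MISS; vc=[]
#1 0x90→b9/s1 MISS; vc=[]
#2 0xf3→b15/s7 L1-HIT; vc=[]
#3 0x1ff→b31/s7 MISS; vc=[15]
#4 0x2ed→b46/s6 MISS; vc=[15]
#5 0x174→b23/s7 MISS; vc=[15,31]
#6 0x2f5→b47/s7 MISS; vc=[15,31,23]
#7 0xea→b14/s6 MISS; vc=[15,31,23,46]
#8 0xff→b15/s7 VC-HIT; vc=[47,31,23,46]
#9 0x91→b9/s1 L1-HIT; vc=[47,31,23,46]
#10 0xed→b14/s6 L1-HIT; vc=[47,31,23,46]
#11 0xf1→b15/s7 L1-HIT; vc=[47,31,23,46]
#12 0x174→b23/s7 VC-HIT; vc=[47,31,15,46]
#13 0x92→b9/s1 L1-HIT; vc=[47,31,15,46]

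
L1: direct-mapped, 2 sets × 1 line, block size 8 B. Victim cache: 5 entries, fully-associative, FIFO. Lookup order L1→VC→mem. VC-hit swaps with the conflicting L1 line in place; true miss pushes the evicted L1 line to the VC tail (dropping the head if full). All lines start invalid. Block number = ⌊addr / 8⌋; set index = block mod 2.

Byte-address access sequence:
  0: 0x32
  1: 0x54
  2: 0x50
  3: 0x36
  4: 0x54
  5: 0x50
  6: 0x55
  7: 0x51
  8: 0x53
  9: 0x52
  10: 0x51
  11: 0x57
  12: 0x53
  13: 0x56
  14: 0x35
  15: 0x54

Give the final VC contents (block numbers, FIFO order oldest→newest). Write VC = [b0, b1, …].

0: 0x32 (blk 6, set 0) → MISS  vc=[]
1: 0x54 (blk 10, set 0) → MISS  vc=[6]
2: 0x50 (blk 10, set 0) → L1-HIT  vc=[6]
3: 0x36 (blk 6, set 0) → VC-HIT  vc=[10]
4: 0x54 (blk 10, set 0) → VC-HIT  vc=[6]
5: 0x50 (blk 10, set 0) → L1-HIT  vc=[6]
6: 0x55 (blk 10, set 0) → L1-HIT  vc=[6]
7: 0x51 (blk 10, set 0) → L1-HIT  vc=[6]
8: 0x53 (blk 10, set 0) → L1-HIT  vc=[6]
9: 0x52 (blk 10, set 0) → L1-HIT  vc=[6]
10: 0x51 (blk 10, set 0) → L1-HIT  vc=[6]
11: 0x57 (blk 10, set 0) → L1-HIT  vc=[6]
12: 0x53 (blk 10, set 0) → L1-HIT  vc=[6]
13: 0x56 (blk 10, set 0) → L1-HIT  vc=[6]
14: 0x35 (blk 6, set 0) → VC-HIT  vc=[10]
15: 0x54 (blk 10, set 0) → VC-HIT  vc=[6]

VC = [6]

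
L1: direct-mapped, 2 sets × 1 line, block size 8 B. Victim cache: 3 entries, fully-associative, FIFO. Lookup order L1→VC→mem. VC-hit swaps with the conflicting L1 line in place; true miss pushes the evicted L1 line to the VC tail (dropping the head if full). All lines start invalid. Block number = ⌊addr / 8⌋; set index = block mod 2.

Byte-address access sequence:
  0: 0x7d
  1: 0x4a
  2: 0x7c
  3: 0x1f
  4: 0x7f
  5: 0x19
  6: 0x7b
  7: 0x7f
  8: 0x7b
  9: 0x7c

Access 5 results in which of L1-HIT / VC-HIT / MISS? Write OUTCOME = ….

  [0] addr=0x7d blk=15 s=1: MISS | VC []
  [1] addr=0x4a blk=9 s=1: MISS | VC [15]
  [2] addr=0x7c blk=15 s=1: VC-HIT | VC [9]
  [3] addr=0x1f blk=3 s=1: MISS | VC [9, 15]
  [4] addr=0x7f blk=15 s=1: VC-HIT | VC [9, 3]
  [5] addr=0x19 blk=3 s=1: VC-HIT | VC [9, 15]
  [6] addr=0x7b blk=15 s=1: VC-HIT | VC [9, 3]
  [7] addr=0x7f blk=15 s=1: L1-HIT | VC [9, 3]
  [8] addr=0x7b blk=15 s=1: L1-HIT | VC [9, 3]
  [9] addr=0x7c blk=15 s=1: L1-HIT | VC [9, 3]

OUTCOME = VC-HIT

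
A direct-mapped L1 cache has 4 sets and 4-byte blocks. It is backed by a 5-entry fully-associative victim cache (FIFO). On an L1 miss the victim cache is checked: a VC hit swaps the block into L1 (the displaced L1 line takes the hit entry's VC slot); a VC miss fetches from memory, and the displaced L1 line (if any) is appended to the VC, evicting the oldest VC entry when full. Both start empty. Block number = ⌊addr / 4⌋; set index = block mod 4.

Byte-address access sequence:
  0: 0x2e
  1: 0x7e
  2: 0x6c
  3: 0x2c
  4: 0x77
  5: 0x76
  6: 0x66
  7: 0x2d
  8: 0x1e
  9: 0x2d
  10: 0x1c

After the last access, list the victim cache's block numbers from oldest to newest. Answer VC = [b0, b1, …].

0: 0x2e (blk 11, set 3) → MISS  vc=[]
1: 0x7e (blk 31, set 3) → MISS  vc=[11]
2: 0x6c (blk 27, set 3) → MISS  vc=[11, 31]
3: 0x2c (blk 11, set 3) → VC-HIT  vc=[27, 31]
4: 0x77 (blk 29, set 1) → MISS  vc=[27, 31]
5: 0x76 (blk 29, set 1) → L1-HIT  vc=[27, 31]
6: 0x66 (blk 25, set 1) → MISS  vc=[27, 31, 29]
7: 0x2d (blk 11, set 3) → L1-HIT  vc=[27, 31, 29]
8: 0x1e (blk 7, set 3) → MISS  vc=[27, 31, 29, 11]
9: 0x2d (blk 11, set 3) → VC-HIT  vc=[27, 31, 29, 7]
10: 0x1c (blk 7, set 3) → VC-HIT  vc=[27, 31, 29, 11]

VC = [27, 31, 29, 11]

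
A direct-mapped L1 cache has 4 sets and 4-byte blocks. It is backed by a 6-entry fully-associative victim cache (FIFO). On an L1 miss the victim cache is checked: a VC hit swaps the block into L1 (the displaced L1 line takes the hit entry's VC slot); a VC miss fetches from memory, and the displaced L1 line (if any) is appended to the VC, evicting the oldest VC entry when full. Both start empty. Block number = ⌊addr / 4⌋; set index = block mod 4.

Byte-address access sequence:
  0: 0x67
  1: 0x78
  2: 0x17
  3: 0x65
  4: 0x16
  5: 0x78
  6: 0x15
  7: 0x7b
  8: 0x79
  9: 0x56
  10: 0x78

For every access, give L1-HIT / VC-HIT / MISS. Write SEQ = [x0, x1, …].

SEQ = [MISS, MISS, MISS, VC-HIT, VC-HIT, L1-HIT, L1-HIT, L1-HIT, L1-HIT, MISS, L1-HIT]

0: 0x67 (blk 25, set 1) → MISS  vc=[]
1: 0x78 (blk 30, set 2) → MISS  vc=[]
2: 0x17 (blk 5, set 1) → MISS  vc=[25]
3: 0x65 (blk 25, set 1) → VC-HIT  vc=[5]
4: 0x16 (blk 5, set 1) → VC-HIT  vc=[25]
5: 0x78 (blk 30, set 2) → L1-HIT  vc=[25]
6: 0x15 (blk 5, set 1) → L1-HIT  vc=[25]
7: 0x7b (blk 30, set 2) → L1-HIT  vc=[25]
8: 0x79 (blk 30, set 2) → L1-HIT  vc=[25]
9: 0x56 (blk 21, set 1) → MISS  vc=[25, 5]
10: 0x78 (blk 30, set 2) → L1-HIT  vc=[25, 5]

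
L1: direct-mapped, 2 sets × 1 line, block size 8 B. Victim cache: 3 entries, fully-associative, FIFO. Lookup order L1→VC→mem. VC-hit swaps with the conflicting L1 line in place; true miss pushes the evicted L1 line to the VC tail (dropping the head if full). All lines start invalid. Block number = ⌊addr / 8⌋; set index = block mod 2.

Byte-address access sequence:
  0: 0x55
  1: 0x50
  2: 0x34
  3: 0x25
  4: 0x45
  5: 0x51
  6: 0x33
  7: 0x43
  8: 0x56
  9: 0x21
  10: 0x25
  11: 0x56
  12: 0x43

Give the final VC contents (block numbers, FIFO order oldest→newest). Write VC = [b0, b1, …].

VC = [6, 10, 4]

  [0] addr=0x55 blk=10 s=0: MISS | VC []
  [1] addr=0x50 blk=10 s=0: L1-HIT | VC []
  [2] addr=0x34 blk=6 s=0: MISS | VC [10]
  [3] addr=0x25 blk=4 s=0: MISS | VC [10, 6]
  [4] addr=0x45 blk=8 s=0: MISS | VC [10, 6, 4]
  [5] addr=0x51 blk=10 s=0: VC-HIT | VC [8, 6, 4]
  [6] addr=0x33 blk=6 s=0: VC-HIT | VC [8, 10, 4]
  [7] addr=0x43 blk=8 s=0: VC-HIT | VC [6, 10, 4]
  [8] addr=0x56 blk=10 s=0: VC-HIT | VC [6, 8, 4]
  [9] addr=0x21 blk=4 s=0: VC-HIT | VC [6, 8, 10]
  [10] addr=0x25 blk=4 s=0: L1-HIT | VC [6, 8, 10]
  [11] addr=0x56 blk=10 s=0: VC-HIT | VC [6, 8, 4]
  [12] addr=0x43 blk=8 s=0: VC-HIT | VC [6, 10, 4]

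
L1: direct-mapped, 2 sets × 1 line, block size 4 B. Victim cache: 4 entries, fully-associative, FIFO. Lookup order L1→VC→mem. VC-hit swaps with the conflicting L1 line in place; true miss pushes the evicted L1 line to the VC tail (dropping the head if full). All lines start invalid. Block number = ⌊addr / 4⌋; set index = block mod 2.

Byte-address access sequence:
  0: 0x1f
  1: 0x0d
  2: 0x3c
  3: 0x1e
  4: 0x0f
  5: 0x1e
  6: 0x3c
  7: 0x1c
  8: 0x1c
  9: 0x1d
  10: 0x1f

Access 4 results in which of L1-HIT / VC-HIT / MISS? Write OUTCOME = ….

OUTCOME = VC-HIT

0: 0x1f (blk 7, set 1) → MISS  vc=[]
1: 0xd (blk 3, set 1) → MISS  vc=[7]
2: 0x3c (blk 15, set 1) → MISS  vc=[7, 3]
3: 0x1e (blk 7, set 1) → VC-HIT  vc=[15, 3]
4: 0xf (blk 3, set 1) → VC-HIT  vc=[15, 7]
5: 0x1e (blk 7, set 1) → VC-HIT  vc=[15, 3]
6: 0x3c (blk 15, set 1) → VC-HIT  vc=[7, 3]
7: 0x1c (blk 7, set 1) → VC-HIT  vc=[15, 3]
8: 0x1c (blk 7, set 1) → L1-HIT  vc=[15, 3]
9: 0x1d (blk 7, set 1) → L1-HIT  vc=[15, 3]
10: 0x1f (blk 7, set 1) → L1-HIT  vc=[15, 3]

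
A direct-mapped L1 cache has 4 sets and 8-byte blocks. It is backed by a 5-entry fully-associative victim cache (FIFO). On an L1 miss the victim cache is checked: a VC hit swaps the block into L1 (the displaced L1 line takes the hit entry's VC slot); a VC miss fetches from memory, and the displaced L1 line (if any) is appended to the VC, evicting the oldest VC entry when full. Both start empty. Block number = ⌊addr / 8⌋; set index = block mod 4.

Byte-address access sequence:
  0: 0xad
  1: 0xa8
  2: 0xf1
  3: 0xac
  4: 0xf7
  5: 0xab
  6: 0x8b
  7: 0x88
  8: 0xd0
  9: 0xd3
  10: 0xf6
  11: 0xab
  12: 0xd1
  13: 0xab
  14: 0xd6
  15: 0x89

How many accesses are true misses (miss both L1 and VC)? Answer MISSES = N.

MISSES = 4

  [0] addr=0xad blk=21 s=1: MISS | VC []
  [1] addr=0xa8 blk=21 s=1: L1-HIT | VC []
  [2] addr=0xf1 blk=30 s=2: MISS | VC []
  [3] addr=0xac blk=21 s=1: L1-HIT | VC []
  [4] addr=0xf7 blk=30 s=2: L1-HIT | VC []
  [5] addr=0xab blk=21 s=1: L1-HIT | VC []
  [6] addr=0x8b blk=17 s=1: MISS | VC [21]
  [7] addr=0x88 blk=17 s=1: L1-HIT | VC [21]
  [8] addr=0xd0 blk=26 s=2: MISS | VC [21, 30]
  [9] addr=0xd3 blk=26 s=2: L1-HIT | VC [21, 30]
  [10] addr=0xf6 blk=30 s=2: VC-HIT | VC [21, 26]
  [11] addr=0xab blk=21 s=1: VC-HIT | VC [17, 26]
  [12] addr=0xd1 blk=26 s=2: VC-HIT | VC [17, 30]
  [13] addr=0xab blk=21 s=1: L1-HIT | VC [17, 30]
  [14] addr=0xd6 blk=26 s=2: L1-HIT | VC [17, 30]
  [15] addr=0x89 blk=17 s=1: VC-HIT | VC [21, 30]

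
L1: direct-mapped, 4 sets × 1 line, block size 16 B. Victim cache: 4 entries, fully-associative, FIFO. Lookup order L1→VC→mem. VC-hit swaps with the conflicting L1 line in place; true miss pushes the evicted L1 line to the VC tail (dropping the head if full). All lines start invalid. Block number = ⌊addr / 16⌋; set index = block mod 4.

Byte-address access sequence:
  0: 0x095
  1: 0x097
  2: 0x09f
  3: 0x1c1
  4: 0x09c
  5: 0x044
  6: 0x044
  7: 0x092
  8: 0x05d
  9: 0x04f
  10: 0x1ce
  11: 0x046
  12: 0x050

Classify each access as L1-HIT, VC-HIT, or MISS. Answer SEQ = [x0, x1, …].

#0 0x95→b9/s1 MISS; vc=[]
#1 0x97→b9/s1 L1-HIT; vc=[]
#2 0x9f→b9/s1 L1-HIT; vc=[]
#3 0x1c1→b28/s0 MISS; vc=[]
#4 0x9c→b9/s1 L1-HIT; vc=[]
#5 0x44→b4/s0 MISS; vc=[28]
#6 0x44→b4/s0 L1-HIT; vc=[28]
#7 0x92→b9/s1 L1-HIT; vc=[28]
#8 0x5d→b5/s1 MISS; vc=[28,9]
#9 0x4f→b4/s0 L1-HIT; vc=[28,9]
#10 0x1ce→b28/s0 VC-HIT; vc=[4,9]
#11 0x46→b4/s0 VC-HIT; vc=[28,9]
#12 0x50→b5/s1 L1-HIT; vc=[28,9]

SEQ = [MISS, L1-HIT, L1-HIT, MISS, L1-HIT, MISS, L1-HIT, L1-HIT, MISS, L1-HIT, VC-HIT, VC-HIT, L1-HIT]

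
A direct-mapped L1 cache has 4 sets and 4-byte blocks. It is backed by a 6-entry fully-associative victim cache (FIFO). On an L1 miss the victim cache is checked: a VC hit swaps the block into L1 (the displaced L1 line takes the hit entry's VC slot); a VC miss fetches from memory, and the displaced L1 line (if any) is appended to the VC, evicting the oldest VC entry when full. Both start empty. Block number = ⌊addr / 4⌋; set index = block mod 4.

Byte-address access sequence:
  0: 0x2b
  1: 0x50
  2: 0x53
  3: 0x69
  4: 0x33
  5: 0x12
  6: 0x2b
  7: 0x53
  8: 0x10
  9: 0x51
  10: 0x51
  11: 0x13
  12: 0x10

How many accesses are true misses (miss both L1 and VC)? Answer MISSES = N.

  [0] addr=0x2b blk=10 s=2: MISS | VC []
  [1] addr=0x50 blk=20 s=0: MISS | VC []
  [2] addr=0x53 blk=20 s=0: L1-HIT | VC []
  [3] addr=0x69 blk=26 s=2: MISS | VC [10]
  [4] addr=0x33 blk=12 s=0: MISS | VC [10, 20]
  [5] addr=0x12 blk=4 s=0: MISS | VC [10, 20, 12]
  [6] addr=0x2b blk=10 s=2: VC-HIT | VC [26, 20, 12]
  [7] addr=0x53 blk=20 s=0: VC-HIT | VC [26, 4, 12]
  [8] addr=0x10 blk=4 s=0: VC-HIT | VC [26, 20, 12]
  [9] addr=0x51 blk=20 s=0: VC-HIT | VC [26, 4, 12]
  [10] addr=0x51 blk=20 s=0: L1-HIT | VC [26, 4, 12]
  [11] addr=0x13 blk=4 s=0: VC-HIT | VC [26, 20, 12]
  [12] addr=0x10 blk=4 s=0: L1-HIT | VC [26, 20, 12]

MISSES = 5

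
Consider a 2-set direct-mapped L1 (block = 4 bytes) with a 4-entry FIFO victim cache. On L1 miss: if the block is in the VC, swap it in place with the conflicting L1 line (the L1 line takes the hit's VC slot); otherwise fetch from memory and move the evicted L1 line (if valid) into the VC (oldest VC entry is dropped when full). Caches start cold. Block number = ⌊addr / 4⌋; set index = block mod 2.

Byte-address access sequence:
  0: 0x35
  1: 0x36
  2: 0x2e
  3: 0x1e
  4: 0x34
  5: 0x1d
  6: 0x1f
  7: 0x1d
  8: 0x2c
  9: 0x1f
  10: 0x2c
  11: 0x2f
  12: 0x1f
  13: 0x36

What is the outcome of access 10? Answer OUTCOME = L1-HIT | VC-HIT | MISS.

#0 0x35→b13/s1 MISS; vc=[]
#1 0x36→b13/s1 L1-HIT; vc=[]
#2 0x2e→b11/s1 MISS; vc=[13]
#3 0x1e→b7/s1 MISS; vc=[13,11]
#4 0x34→b13/s1 VC-HIT; vc=[7,11]
#5 0x1d→b7/s1 VC-HIT; vc=[13,11]
#6 0x1f→b7/s1 L1-HIT; vc=[13,11]
#7 0x1d→b7/s1 L1-HIT; vc=[13,11]
#8 0x2c→b11/s1 VC-HIT; vc=[13,7]
#9 0x1f→b7/s1 VC-HIT; vc=[13,11]
#10 0x2c→b11/s1 VC-HIT; vc=[13,7]
#11 0x2f→b11/s1 L1-HIT; vc=[13,7]
#12 0x1f→b7/s1 VC-HIT; vc=[13,11]
#13 0x36→b13/s1 VC-HIT; vc=[7,11]

OUTCOME = VC-HIT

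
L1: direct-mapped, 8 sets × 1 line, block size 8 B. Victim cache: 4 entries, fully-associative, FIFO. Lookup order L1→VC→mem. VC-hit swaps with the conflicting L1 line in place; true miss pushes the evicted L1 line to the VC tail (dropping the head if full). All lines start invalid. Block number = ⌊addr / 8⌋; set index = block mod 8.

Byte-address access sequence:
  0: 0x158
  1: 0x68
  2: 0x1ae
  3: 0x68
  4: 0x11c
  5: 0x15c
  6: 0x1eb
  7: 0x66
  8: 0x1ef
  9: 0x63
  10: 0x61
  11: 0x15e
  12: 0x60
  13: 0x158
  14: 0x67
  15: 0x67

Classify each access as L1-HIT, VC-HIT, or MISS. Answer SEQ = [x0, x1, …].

  [0] addr=0x158 blk=43 s=3: MISS | VC []
  [1] addr=0x68 blk=13 s=5: MISS | VC []
  [2] addr=0x1ae blk=53 s=5: MISS | VC [13]
  [3] addr=0x68 blk=13 s=5: VC-HIT | VC [53]
  [4] addr=0x11c blk=35 s=3: MISS | VC [53, 43]
  [5] addr=0x15c blk=43 s=3: VC-HIT | VC [53, 35]
  [6] addr=0x1eb blk=61 s=5: MISS | VC [53, 35, 13]
  [7] addr=0x66 blk=12 s=4: MISS | VC [53, 35, 13]
  [8] addr=0x1ef blk=61 s=5: L1-HIT | VC [53, 35, 13]
  [9] addr=0x63 blk=12 s=4: L1-HIT | VC [53, 35, 13]
  [10] addr=0x61 blk=12 s=4: L1-HIT | VC [53, 35, 13]
  [11] addr=0x15e blk=43 s=3: L1-HIT | VC [53, 35, 13]
  [12] addr=0x60 blk=12 s=4: L1-HIT | VC [53, 35, 13]
  [13] addr=0x158 blk=43 s=3: L1-HIT | VC [53, 35, 13]
  [14] addr=0x67 blk=12 s=4: L1-HIT | VC [53, 35, 13]
  [15] addr=0x67 blk=12 s=4: L1-HIT | VC [53, 35, 13]

SEQ = [MISS, MISS, MISS, VC-HIT, MISS, VC-HIT, MISS, MISS, L1-HIT, L1-HIT, L1-HIT, L1-HIT, L1-HIT, L1-HIT, L1-HIT, L1-HIT]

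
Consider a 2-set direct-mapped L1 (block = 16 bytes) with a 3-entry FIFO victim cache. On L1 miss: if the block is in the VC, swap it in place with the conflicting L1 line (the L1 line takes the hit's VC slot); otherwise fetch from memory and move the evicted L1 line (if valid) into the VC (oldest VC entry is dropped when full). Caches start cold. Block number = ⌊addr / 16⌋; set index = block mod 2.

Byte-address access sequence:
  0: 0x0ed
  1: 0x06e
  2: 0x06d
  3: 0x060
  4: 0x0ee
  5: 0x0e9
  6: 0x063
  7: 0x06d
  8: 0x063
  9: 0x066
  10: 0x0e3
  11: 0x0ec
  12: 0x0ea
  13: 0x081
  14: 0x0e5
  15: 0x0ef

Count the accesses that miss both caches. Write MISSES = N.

MISSES = 3

0: 0xed (blk 14, set 0) → MISS  vc=[]
1: 0x6e (blk 6, set 0) → MISS  vc=[14]
2: 0x6d (blk 6, set 0) → L1-HIT  vc=[14]
3: 0x60 (blk 6, set 0) → L1-HIT  vc=[14]
4: 0xee (blk 14, set 0) → VC-HIT  vc=[6]
5: 0xe9 (blk 14, set 0) → L1-HIT  vc=[6]
6: 0x63 (blk 6, set 0) → VC-HIT  vc=[14]
7: 0x6d (blk 6, set 0) → L1-HIT  vc=[14]
8: 0x63 (blk 6, set 0) → L1-HIT  vc=[14]
9: 0x66 (blk 6, set 0) → L1-HIT  vc=[14]
10: 0xe3 (blk 14, set 0) → VC-HIT  vc=[6]
11: 0xec (blk 14, set 0) → L1-HIT  vc=[6]
12: 0xea (blk 14, set 0) → L1-HIT  vc=[6]
13: 0x81 (blk 8, set 0) → MISS  vc=[6, 14]
14: 0xe5 (blk 14, set 0) → VC-HIT  vc=[6, 8]
15: 0xef (blk 14, set 0) → L1-HIT  vc=[6, 8]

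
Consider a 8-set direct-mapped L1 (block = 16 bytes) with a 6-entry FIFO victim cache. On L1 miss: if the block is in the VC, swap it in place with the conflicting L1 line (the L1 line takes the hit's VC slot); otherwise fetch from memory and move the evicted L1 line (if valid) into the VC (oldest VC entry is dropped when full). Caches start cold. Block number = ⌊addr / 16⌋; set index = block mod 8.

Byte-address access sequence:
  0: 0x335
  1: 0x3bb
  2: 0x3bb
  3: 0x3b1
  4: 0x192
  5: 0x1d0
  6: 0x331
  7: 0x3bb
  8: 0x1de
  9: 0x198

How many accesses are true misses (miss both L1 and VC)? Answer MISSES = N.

  [0] addr=0x335 blk=51 s=3: MISS | VC []
  [1] addr=0x3bb blk=59 s=3: MISS | VC [51]
  [2] addr=0x3bb blk=59 s=3: L1-HIT | VC [51]
  [3] addr=0x3b1 blk=59 s=3: L1-HIT | VC [51]
  [4] addr=0x192 blk=25 s=1: MISS | VC [51]
  [5] addr=0x1d0 blk=29 s=5: MISS | VC [51]
  [6] addr=0x331 blk=51 s=3: VC-HIT | VC [59]
  [7] addr=0x3bb blk=59 s=3: VC-HIT | VC [51]
  [8] addr=0x1de blk=29 s=5: L1-HIT | VC [51]
  [9] addr=0x198 blk=25 s=1: L1-HIT | VC [51]

MISSES = 4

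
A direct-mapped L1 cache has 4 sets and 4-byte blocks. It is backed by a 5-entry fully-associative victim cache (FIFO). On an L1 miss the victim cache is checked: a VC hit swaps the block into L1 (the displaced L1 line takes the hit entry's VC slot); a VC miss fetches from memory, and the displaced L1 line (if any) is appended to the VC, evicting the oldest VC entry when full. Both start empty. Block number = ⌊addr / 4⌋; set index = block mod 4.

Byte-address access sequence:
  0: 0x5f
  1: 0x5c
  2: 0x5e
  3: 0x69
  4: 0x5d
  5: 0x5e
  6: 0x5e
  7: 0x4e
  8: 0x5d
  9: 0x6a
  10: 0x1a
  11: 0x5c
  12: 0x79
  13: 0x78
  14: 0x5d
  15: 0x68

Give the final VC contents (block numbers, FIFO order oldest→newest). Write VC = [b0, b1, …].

VC = [19, 30, 6]

#0 0x5f→b23/s3 MISS; vc=[]
#1 0x5c→b23/s3 L1-HIT; vc=[]
#2 0x5e→b23/s3 L1-HIT; vc=[]
#3 0x69→b26/s2 MISS; vc=[]
#4 0x5d→b23/s3 L1-HIT; vc=[]
#5 0x5e→b23/s3 L1-HIT; vc=[]
#6 0x5e→b23/s3 L1-HIT; vc=[]
#7 0x4e→b19/s3 MISS; vc=[23]
#8 0x5d→b23/s3 VC-HIT; vc=[19]
#9 0x6a→b26/s2 L1-HIT; vc=[19]
#10 0x1a→b6/s2 MISS; vc=[19,26]
#11 0x5c→b23/s3 L1-HIT; vc=[19,26]
#12 0x79→b30/s2 MISS; vc=[19,26,6]
#13 0x78→b30/s2 L1-HIT; vc=[19,26,6]
#14 0x5d→b23/s3 L1-HIT; vc=[19,26,6]
#15 0x68→b26/s2 VC-HIT; vc=[19,30,6]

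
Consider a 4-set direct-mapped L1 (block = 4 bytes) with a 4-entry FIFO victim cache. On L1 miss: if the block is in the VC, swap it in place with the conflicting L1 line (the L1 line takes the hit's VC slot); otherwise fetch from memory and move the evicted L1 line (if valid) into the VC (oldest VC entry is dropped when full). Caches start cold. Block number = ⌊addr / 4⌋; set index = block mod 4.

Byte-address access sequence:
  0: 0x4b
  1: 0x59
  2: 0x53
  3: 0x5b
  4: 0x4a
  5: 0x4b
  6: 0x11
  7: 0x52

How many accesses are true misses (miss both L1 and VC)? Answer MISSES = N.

MISSES = 4

  [0] addr=0x4b blk=18 s=2: MISS | VC []
  [1] addr=0x59 blk=22 s=2: MISS | VC [18]
  [2] addr=0x53 blk=20 s=0: MISS | VC [18]
  [3] addr=0x5b blk=22 s=2: L1-HIT | VC [18]
  [4] addr=0x4a blk=18 s=2: VC-HIT | VC [22]
  [5] addr=0x4b blk=18 s=2: L1-HIT | VC [22]
  [6] addr=0x11 blk=4 s=0: MISS | VC [22, 20]
  [7] addr=0x52 blk=20 s=0: VC-HIT | VC [22, 4]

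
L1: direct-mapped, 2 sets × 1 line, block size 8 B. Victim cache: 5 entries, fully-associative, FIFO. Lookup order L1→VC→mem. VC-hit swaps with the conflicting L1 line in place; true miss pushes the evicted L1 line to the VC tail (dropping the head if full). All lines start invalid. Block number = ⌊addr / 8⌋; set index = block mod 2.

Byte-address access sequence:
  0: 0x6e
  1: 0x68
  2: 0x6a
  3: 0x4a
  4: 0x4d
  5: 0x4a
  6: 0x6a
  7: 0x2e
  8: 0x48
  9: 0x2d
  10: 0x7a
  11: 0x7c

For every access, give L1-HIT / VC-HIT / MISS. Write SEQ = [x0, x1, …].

0: 0x6e (blk 13, set 1) → MISS  vc=[]
1: 0x68 (blk 13, set 1) → L1-HIT  vc=[]
2: 0x6a (blk 13, set 1) → L1-HIT  vc=[]
3: 0x4a (blk 9, set 1) → MISS  vc=[13]
4: 0x4d (blk 9, set 1) → L1-HIT  vc=[13]
5: 0x4a (blk 9, set 1) → L1-HIT  vc=[13]
6: 0x6a (blk 13, set 1) → VC-HIT  vc=[9]
7: 0x2e (blk 5, set 1) → MISS  vc=[9, 13]
8: 0x48 (blk 9, set 1) → VC-HIT  vc=[5, 13]
9: 0x2d (blk 5, set 1) → VC-HIT  vc=[9, 13]
10: 0x7a (blk 15, set 1) → MISS  vc=[9, 13, 5]
11: 0x7c (blk 15, set 1) → L1-HIT  vc=[9, 13, 5]

SEQ = [MISS, L1-HIT, L1-HIT, MISS, L1-HIT, L1-HIT, VC-HIT, MISS, VC-HIT, VC-HIT, MISS, L1-HIT]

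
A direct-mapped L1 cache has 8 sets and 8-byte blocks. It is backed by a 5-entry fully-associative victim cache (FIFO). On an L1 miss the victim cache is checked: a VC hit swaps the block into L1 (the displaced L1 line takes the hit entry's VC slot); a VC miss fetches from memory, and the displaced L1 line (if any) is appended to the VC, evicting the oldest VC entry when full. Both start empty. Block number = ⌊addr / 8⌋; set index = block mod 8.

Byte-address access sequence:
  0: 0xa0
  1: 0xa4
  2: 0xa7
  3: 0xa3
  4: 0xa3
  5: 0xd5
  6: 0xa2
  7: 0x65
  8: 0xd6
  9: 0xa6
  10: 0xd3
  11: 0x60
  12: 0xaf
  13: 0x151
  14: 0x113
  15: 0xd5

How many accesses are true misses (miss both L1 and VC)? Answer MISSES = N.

  [0] addr=0xa0 blk=20 s=4: MISS | VC []
  [1] addr=0xa4 blk=20 s=4: L1-HIT | VC []
  [2] addr=0xa7 blk=20 s=4: L1-HIT | VC []
  [3] addr=0xa3 blk=20 s=4: L1-HIT | VC []
  [4] addr=0xa3 blk=20 s=4: L1-HIT | VC []
  [5] addr=0xd5 blk=26 s=2: MISS | VC []
  [6] addr=0xa2 blk=20 s=4: L1-HIT | VC []
  [7] addr=0x65 blk=12 s=4: MISS | VC [20]
  [8] addr=0xd6 blk=26 s=2: L1-HIT | VC [20]
  [9] addr=0xa6 blk=20 s=4: VC-HIT | VC [12]
  [10] addr=0xd3 blk=26 s=2: L1-HIT | VC [12]
  [11] addr=0x60 blk=12 s=4: VC-HIT | VC [20]
  [12] addr=0xaf blk=21 s=5: MISS | VC [20]
  [13] addr=0x151 blk=42 s=2: MISS | VC [20, 26]
  [14] addr=0x113 blk=34 s=2: MISS | VC [20, 26, 42]
  [15] addr=0xd5 blk=26 s=2: VC-HIT | VC [20, 34, 42]

MISSES = 6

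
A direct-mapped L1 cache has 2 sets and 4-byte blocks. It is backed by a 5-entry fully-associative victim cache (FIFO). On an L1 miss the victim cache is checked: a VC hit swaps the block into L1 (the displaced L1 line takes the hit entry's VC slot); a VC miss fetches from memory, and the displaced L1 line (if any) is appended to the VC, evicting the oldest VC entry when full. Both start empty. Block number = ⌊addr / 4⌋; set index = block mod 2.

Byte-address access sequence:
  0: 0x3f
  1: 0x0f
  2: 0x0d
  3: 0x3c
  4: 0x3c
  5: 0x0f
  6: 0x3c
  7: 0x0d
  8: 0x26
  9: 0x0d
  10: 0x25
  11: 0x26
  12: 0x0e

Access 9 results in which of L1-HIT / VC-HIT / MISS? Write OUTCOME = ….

OUTCOME = VC-HIT

0: 0x3f (blk 15, set 1) → MISS  vc=[]
1: 0xf (blk 3, set 1) → MISS  vc=[15]
2: 0xd (blk 3, set 1) → L1-HIT  vc=[15]
3: 0x3c (blk 15, set 1) → VC-HIT  vc=[3]
4: 0x3c (blk 15, set 1) → L1-HIT  vc=[3]
5: 0xf (blk 3, set 1) → VC-HIT  vc=[15]
6: 0x3c (blk 15, set 1) → VC-HIT  vc=[3]
7: 0xd (blk 3, set 1) → VC-HIT  vc=[15]
8: 0x26 (blk 9, set 1) → MISS  vc=[15, 3]
9: 0xd (blk 3, set 1) → VC-HIT  vc=[15, 9]
10: 0x25 (blk 9, set 1) → VC-HIT  vc=[15, 3]
11: 0x26 (blk 9, set 1) → L1-HIT  vc=[15, 3]
12: 0xe (blk 3, set 1) → VC-HIT  vc=[15, 9]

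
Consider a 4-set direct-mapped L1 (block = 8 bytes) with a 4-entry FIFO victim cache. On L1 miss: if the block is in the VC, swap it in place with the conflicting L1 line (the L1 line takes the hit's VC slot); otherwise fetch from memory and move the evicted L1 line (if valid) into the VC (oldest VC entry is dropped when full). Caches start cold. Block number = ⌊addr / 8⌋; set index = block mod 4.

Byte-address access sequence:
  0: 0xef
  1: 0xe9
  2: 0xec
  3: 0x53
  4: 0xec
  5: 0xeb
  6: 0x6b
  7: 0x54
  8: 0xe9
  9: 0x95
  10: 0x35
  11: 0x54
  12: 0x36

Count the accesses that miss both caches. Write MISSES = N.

MISSES = 5

#0 0xef→b29/s1 MISS; vc=[]
#1 0xe9→b29/s1 L1-HIT; vc=[]
#2 0xec→b29/s1 L1-HIT; vc=[]
#3 0x53→b10/s2 MISS; vc=[]
#4 0xec→b29/s1 L1-HIT; vc=[]
#5 0xeb→b29/s1 L1-HIT; vc=[]
#6 0x6b→b13/s1 MISS; vc=[29]
#7 0x54→b10/s2 L1-HIT; vc=[29]
#8 0xe9→b29/s1 VC-HIT; vc=[13]
#9 0x95→b18/s2 MISS; vc=[13,10]
#10 0x35→b6/s2 MISS; vc=[13,10,18]
#11 0x54→b10/s2 VC-HIT; vc=[13,6,18]
#12 0x36→b6/s2 VC-HIT; vc=[13,10,18]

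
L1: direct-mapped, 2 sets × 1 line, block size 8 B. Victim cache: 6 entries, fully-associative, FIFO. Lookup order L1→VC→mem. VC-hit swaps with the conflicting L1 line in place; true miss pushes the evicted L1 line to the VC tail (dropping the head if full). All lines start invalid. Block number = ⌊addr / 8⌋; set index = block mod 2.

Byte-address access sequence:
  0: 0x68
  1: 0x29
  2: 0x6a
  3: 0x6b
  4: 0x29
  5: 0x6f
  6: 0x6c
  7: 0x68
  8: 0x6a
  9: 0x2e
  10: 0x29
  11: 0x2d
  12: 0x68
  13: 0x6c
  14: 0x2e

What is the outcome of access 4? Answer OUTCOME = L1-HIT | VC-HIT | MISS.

#0 0x68→b13/s1 MISS; vc=[]
#1 0x29→b5/s1 MISS; vc=[13]
#2 0x6a→b13/s1 VC-HIT; vc=[5]
#3 0x6b→b13/s1 L1-HIT; vc=[5]
#4 0x29→b5/s1 VC-HIT; vc=[13]
#5 0x6f→b13/s1 VC-HIT; vc=[5]
#6 0x6c→b13/s1 L1-HIT; vc=[5]
#7 0x68→b13/s1 L1-HIT; vc=[5]
#8 0x6a→b13/s1 L1-HIT; vc=[5]
#9 0x2e→b5/s1 VC-HIT; vc=[13]
#10 0x29→b5/s1 L1-HIT; vc=[13]
#11 0x2d→b5/s1 L1-HIT; vc=[13]
#12 0x68→b13/s1 VC-HIT; vc=[5]
#13 0x6c→b13/s1 L1-HIT; vc=[5]
#14 0x2e→b5/s1 VC-HIT; vc=[13]

OUTCOME = VC-HIT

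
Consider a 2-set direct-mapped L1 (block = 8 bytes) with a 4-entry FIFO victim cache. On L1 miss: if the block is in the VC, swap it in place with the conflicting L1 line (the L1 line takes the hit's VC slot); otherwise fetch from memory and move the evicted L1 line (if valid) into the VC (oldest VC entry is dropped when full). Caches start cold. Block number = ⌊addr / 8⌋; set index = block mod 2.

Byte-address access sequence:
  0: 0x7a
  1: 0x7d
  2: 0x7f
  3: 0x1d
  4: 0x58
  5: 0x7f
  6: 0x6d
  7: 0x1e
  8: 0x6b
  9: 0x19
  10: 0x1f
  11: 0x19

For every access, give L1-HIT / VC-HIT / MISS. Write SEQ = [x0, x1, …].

SEQ = [MISS, L1-HIT, L1-HIT, MISS, MISS, VC-HIT, MISS, VC-HIT, VC-HIT, VC-HIT, L1-HIT, L1-HIT]

#0 0x7a→b15/s1 MISS; vc=[]
#1 0x7d→b15/s1 L1-HIT; vc=[]
#2 0x7f→b15/s1 L1-HIT; vc=[]
#3 0x1d→b3/s1 MISS; vc=[15]
#4 0x58→b11/s1 MISS; vc=[15,3]
#5 0x7f→b15/s1 VC-HIT; vc=[11,3]
#6 0x6d→b13/s1 MISS; vc=[11,3,15]
#7 0x1e→b3/s1 VC-HIT; vc=[11,13,15]
#8 0x6b→b13/s1 VC-HIT; vc=[11,3,15]
#9 0x19→b3/s1 VC-HIT; vc=[11,13,15]
#10 0x1f→b3/s1 L1-HIT; vc=[11,13,15]
#11 0x19→b3/s1 L1-HIT; vc=[11,13,15]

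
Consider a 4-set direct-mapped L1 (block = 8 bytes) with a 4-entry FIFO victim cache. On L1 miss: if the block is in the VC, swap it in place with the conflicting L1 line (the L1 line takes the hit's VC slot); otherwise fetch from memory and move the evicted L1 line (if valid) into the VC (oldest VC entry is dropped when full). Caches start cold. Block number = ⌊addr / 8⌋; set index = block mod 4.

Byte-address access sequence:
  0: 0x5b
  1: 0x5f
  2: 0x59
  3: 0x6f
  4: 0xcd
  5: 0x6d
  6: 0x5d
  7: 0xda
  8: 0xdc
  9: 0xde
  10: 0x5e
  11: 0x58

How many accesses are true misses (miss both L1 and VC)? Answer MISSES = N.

MISSES = 4

0: 0x5b (blk 11, set 3) → MISS  vc=[]
1: 0x5f (blk 11, set 3) → L1-HIT  vc=[]
2: 0x59 (blk 11, set 3) → L1-HIT  vc=[]
3: 0x6f (blk 13, set 1) → MISS  vc=[]
4: 0xcd (blk 25, set 1) → MISS  vc=[13]
5: 0x6d (blk 13, set 1) → VC-HIT  vc=[25]
6: 0x5d (blk 11, set 3) → L1-HIT  vc=[25]
7: 0xda (blk 27, set 3) → MISS  vc=[25, 11]
8: 0xdc (blk 27, set 3) → L1-HIT  vc=[25, 11]
9: 0xde (blk 27, set 3) → L1-HIT  vc=[25, 11]
10: 0x5e (blk 11, set 3) → VC-HIT  vc=[25, 27]
11: 0x58 (blk 11, set 3) → L1-HIT  vc=[25, 27]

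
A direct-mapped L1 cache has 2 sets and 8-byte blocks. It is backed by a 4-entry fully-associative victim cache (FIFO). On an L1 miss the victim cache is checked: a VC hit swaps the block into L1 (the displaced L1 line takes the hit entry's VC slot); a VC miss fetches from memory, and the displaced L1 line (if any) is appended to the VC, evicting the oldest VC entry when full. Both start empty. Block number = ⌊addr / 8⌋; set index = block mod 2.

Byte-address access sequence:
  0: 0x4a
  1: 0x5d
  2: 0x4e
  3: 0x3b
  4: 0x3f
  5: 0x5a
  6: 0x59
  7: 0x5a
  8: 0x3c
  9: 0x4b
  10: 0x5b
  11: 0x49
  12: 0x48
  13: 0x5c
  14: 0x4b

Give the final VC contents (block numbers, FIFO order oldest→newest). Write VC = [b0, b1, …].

VC = [11, 7]

  [0] addr=0x4a blk=9 s=1: MISS | VC []
  [1] addr=0x5d blk=11 s=1: MISS | VC [9]
  [2] addr=0x4e blk=9 s=1: VC-HIT | VC [11]
  [3] addr=0x3b blk=7 s=1: MISS | VC [11, 9]
  [4] addr=0x3f blk=7 s=1: L1-HIT | VC [11, 9]
  [5] addr=0x5a blk=11 s=1: VC-HIT | VC [7, 9]
  [6] addr=0x59 blk=11 s=1: L1-HIT | VC [7, 9]
  [7] addr=0x5a blk=11 s=1: L1-HIT | VC [7, 9]
  [8] addr=0x3c blk=7 s=1: VC-HIT | VC [11, 9]
  [9] addr=0x4b blk=9 s=1: VC-HIT | VC [11, 7]
  [10] addr=0x5b blk=11 s=1: VC-HIT | VC [9, 7]
  [11] addr=0x49 blk=9 s=1: VC-HIT | VC [11, 7]
  [12] addr=0x48 blk=9 s=1: L1-HIT | VC [11, 7]
  [13] addr=0x5c blk=11 s=1: VC-HIT | VC [9, 7]
  [14] addr=0x4b blk=9 s=1: VC-HIT | VC [11, 7]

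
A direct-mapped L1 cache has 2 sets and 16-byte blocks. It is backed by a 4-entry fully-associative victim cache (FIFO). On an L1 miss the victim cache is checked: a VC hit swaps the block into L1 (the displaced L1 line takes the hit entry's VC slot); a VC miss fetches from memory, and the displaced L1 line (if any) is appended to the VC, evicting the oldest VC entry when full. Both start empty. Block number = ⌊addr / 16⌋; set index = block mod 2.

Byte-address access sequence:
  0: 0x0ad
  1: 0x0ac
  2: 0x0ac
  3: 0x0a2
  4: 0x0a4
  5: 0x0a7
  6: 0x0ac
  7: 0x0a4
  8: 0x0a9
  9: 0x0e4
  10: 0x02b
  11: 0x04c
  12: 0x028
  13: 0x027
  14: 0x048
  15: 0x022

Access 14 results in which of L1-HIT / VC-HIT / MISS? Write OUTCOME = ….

#0 0xad→b10/s0 MISS; vc=[]
#1 0xac→b10/s0 L1-HIT; vc=[]
#2 0xac→b10/s0 L1-HIT; vc=[]
#3 0xa2→b10/s0 L1-HIT; vc=[]
#4 0xa4→b10/s0 L1-HIT; vc=[]
#5 0xa7→b10/s0 L1-HIT; vc=[]
#6 0xac→b10/s0 L1-HIT; vc=[]
#7 0xa4→b10/s0 L1-HIT; vc=[]
#8 0xa9→b10/s0 L1-HIT; vc=[]
#9 0xe4→b14/s0 MISS; vc=[10]
#10 0x2b→b2/s0 MISS; vc=[10,14]
#11 0x4c→b4/s0 MISS; vc=[10,14,2]
#12 0x28→b2/s0 VC-HIT; vc=[10,14,4]
#13 0x27→b2/s0 L1-HIT; vc=[10,14,4]
#14 0x48→b4/s0 VC-HIT; vc=[10,14,2]
#15 0x22→b2/s0 VC-HIT; vc=[10,14,4]

OUTCOME = VC-HIT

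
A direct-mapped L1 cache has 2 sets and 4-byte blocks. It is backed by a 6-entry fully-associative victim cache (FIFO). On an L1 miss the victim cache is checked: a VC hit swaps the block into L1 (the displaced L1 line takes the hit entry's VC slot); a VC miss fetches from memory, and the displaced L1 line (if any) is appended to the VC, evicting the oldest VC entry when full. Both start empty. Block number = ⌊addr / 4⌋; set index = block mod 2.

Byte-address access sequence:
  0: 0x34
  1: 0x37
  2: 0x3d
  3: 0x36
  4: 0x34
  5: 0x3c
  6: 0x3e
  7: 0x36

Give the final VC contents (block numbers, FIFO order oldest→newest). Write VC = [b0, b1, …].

VC = [15]

#0 0x34→b13/s1 MISS; vc=[]
#1 0x37→b13/s1 L1-HIT; vc=[]
#2 0x3d→b15/s1 MISS; vc=[13]
#3 0x36→b13/s1 VC-HIT; vc=[15]
#4 0x34→b13/s1 L1-HIT; vc=[15]
#5 0x3c→b15/s1 VC-HIT; vc=[13]
#6 0x3e→b15/s1 L1-HIT; vc=[13]
#7 0x36→b13/s1 VC-HIT; vc=[15]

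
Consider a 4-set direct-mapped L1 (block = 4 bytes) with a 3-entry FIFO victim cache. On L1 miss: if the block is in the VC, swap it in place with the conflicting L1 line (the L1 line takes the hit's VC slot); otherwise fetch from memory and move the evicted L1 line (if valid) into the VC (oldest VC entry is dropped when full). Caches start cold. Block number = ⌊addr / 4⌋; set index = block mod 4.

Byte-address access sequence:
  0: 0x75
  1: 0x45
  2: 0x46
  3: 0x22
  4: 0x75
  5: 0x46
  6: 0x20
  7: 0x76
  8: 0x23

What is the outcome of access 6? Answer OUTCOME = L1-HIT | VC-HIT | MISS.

#0 0x75→b29/s1 MISS; vc=[]
#1 0x45→b17/s1 MISS; vc=[29]
#2 0x46→b17/s1 L1-HIT; vc=[29]
#3 0x22→b8/s0 MISS; vc=[29]
#4 0x75→b29/s1 VC-HIT; vc=[17]
#5 0x46→b17/s1 VC-HIT; vc=[29]
#6 0x20→b8/s0 L1-HIT; vc=[29]
#7 0x76→b29/s1 VC-HIT; vc=[17]
#8 0x23→b8/s0 L1-HIT; vc=[17]

OUTCOME = L1-HIT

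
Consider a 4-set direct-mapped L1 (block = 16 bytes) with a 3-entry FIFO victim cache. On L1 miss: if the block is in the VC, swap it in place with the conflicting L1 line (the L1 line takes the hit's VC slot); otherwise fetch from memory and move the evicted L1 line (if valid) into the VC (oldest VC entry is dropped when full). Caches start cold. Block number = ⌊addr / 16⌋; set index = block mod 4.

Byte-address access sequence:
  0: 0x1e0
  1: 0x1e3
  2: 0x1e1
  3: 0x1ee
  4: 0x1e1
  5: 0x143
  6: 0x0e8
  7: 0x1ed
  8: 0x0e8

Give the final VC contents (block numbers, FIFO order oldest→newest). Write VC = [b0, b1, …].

VC = [30]

0: 0x1e0 (blk 30, set 2) → MISS  vc=[]
1: 0x1e3 (blk 30, set 2) → L1-HIT  vc=[]
2: 0x1e1 (blk 30, set 2) → L1-HIT  vc=[]
3: 0x1ee (blk 30, set 2) → L1-HIT  vc=[]
4: 0x1e1 (blk 30, set 2) → L1-HIT  vc=[]
5: 0x143 (blk 20, set 0) → MISS  vc=[]
6: 0xe8 (blk 14, set 2) → MISS  vc=[30]
7: 0x1ed (blk 30, set 2) → VC-HIT  vc=[14]
8: 0xe8 (blk 14, set 2) → VC-HIT  vc=[30]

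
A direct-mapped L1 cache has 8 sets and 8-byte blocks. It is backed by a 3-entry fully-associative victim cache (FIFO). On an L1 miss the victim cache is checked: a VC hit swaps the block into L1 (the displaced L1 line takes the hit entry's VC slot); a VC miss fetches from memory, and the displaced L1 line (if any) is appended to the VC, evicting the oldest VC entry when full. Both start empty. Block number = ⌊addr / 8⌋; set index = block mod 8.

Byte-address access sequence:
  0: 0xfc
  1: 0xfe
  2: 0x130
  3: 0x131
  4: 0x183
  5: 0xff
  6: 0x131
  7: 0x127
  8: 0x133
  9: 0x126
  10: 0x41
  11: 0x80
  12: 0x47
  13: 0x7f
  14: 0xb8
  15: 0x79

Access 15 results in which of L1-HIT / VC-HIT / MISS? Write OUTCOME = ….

OUTCOME = VC-HIT

#0 0xfc→b31/s7 MISS; vc=[]
#1 0xfe→b31/s7 L1-HIT; vc=[]
#2 0x130→b38/s6 MISS; vc=[]
#3 0x131→b38/s6 L1-HIT; vc=[]
#4 0x183→b48/s0 MISS; vc=[]
#5 0xff→b31/s7 L1-HIT; vc=[]
#6 0x131→b38/s6 L1-HIT; vc=[]
#7 0x127→b36/s4 MISS; vc=[]
#8 0x133→b38/s6 L1-HIT; vc=[]
#9 0x126→b36/s4 L1-HIT; vc=[]
#10 0x41→b8/s0 MISS; vc=[48]
#11 0x80→b16/s0 MISS; vc=[48,8]
#12 0x47→b8/s0 VC-HIT; vc=[48,16]
#13 0x7f→b15/s7 MISS; vc=[48,16,31]
#14 0xb8→b23/s7 MISS; vc=[16,31,15]
#15 0x79→b15/s7 VC-HIT; vc=[16,31,23]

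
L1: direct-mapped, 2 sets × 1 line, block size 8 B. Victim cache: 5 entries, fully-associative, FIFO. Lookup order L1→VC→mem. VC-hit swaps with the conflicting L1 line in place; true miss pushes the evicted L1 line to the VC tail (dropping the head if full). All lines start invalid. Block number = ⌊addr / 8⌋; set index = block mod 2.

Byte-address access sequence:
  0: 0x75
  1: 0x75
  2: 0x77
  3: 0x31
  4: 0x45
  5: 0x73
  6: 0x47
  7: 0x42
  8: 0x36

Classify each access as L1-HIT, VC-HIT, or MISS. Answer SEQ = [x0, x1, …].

SEQ = [MISS, L1-HIT, L1-HIT, MISS, MISS, VC-HIT, VC-HIT, L1-HIT, VC-HIT]

0: 0x75 (blk 14, set 0) → MISS  vc=[]
1: 0x75 (blk 14, set 0) → L1-HIT  vc=[]
2: 0x77 (blk 14, set 0) → L1-HIT  vc=[]
3: 0x31 (blk 6, set 0) → MISS  vc=[14]
4: 0x45 (blk 8, set 0) → MISS  vc=[14, 6]
5: 0x73 (blk 14, set 0) → VC-HIT  vc=[8, 6]
6: 0x47 (blk 8, set 0) → VC-HIT  vc=[14, 6]
7: 0x42 (blk 8, set 0) → L1-HIT  vc=[14, 6]
8: 0x36 (blk 6, set 0) → VC-HIT  vc=[14, 8]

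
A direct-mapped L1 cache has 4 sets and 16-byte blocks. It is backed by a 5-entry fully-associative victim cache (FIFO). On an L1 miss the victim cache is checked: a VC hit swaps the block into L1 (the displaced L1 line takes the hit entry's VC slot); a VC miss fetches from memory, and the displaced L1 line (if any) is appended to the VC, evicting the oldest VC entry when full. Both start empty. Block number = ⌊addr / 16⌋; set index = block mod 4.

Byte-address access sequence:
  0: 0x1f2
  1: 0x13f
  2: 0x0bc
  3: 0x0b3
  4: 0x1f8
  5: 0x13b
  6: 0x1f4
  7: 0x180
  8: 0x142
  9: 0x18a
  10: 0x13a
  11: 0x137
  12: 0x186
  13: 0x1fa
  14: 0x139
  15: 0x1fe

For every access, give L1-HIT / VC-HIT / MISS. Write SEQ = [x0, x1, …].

SEQ = [MISS, MISS, MISS, L1-HIT, VC-HIT, VC-HIT, VC-HIT, MISS, MISS, VC-HIT, VC-HIT, L1-HIT, L1-HIT, VC-HIT, VC-HIT, VC-HIT]

#0 0x1f2→b31/s3 MISS; vc=[]
#1 0x13f→b19/s3 MISS; vc=[31]
#2 0xbc→b11/s3 MISS; vc=[31,19]
#3 0xb3→b11/s3 L1-HIT; vc=[31,19]
#4 0x1f8→b31/s3 VC-HIT; vc=[11,19]
#5 0x13b→b19/s3 VC-HIT; vc=[11,31]
#6 0x1f4→b31/s3 VC-HIT; vc=[11,19]
#7 0x180→b24/s0 MISS; vc=[11,19]
#8 0x142→b20/s0 MISS; vc=[11,19,24]
#9 0x18a→b24/s0 VC-HIT; vc=[11,19,20]
#10 0x13a→b19/s3 VC-HIT; vc=[11,31,20]
#11 0x137→b19/s3 L1-HIT; vc=[11,31,20]
#12 0x186→b24/s0 L1-HIT; vc=[11,31,20]
#13 0x1fa→b31/s3 VC-HIT; vc=[11,19,20]
#14 0x139→b19/s3 VC-HIT; vc=[11,31,20]
#15 0x1fe→b31/s3 VC-HIT; vc=[11,19,20]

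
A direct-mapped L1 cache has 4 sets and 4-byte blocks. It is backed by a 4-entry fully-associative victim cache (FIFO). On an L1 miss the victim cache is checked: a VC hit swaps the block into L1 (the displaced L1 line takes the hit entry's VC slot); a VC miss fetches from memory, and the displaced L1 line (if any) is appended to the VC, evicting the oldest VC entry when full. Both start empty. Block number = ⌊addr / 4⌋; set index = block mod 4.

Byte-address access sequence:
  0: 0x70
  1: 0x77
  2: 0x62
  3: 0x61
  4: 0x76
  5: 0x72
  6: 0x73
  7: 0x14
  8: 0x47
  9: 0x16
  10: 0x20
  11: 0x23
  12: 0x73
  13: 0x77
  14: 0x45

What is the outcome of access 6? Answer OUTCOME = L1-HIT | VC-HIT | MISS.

0: 0x70 (blk 28, set 0) → MISS  vc=[]
1: 0x77 (blk 29, set 1) → MISS  vc=[]
2: 0x62 (blk 24, set 0) → MISS  vc=[28]
3: 0x61 (blk 24, set 0) → L1-HIT  vc=[28]
4: 0x76 (blk 29, set 1) → L1-HIT  vc=[28]
5: 0x72 (blk 28, set 0) → VC-HIT  vc=[24]
6: 0x73 (blk 28, set 0) → L1-HIT  vc=[24]
7: 0x14 (blk 5, set 1) → MISS  vc=[24, 29]
8: 0x47 (blk 17, set 1) → MISS  vc=[24, 29, 5]
9: 0x16 (blk 5, set 1) → VC-HIT  vc=[24, 29, 17]
10: 0x20 (blk 8, set 0) → MISS  vc=[24, 29, 17, 28]
11: 0x23 (blk 8, set 0) → L1-HIT  vc=[24, 29, 17, 28]
12: 0x73 (blk 28, set 0) → VC-HIT  vc=[24, 29, 17, 8]
13: 0x77 (blk 29, set 1) → VC-HIT  vc=[24, 5, 17, 8]
14: 0x45 (blk 17, set 1) → VC-HIT  vc=[24, 5, 29, 8]

OUTCOME = L1-HIT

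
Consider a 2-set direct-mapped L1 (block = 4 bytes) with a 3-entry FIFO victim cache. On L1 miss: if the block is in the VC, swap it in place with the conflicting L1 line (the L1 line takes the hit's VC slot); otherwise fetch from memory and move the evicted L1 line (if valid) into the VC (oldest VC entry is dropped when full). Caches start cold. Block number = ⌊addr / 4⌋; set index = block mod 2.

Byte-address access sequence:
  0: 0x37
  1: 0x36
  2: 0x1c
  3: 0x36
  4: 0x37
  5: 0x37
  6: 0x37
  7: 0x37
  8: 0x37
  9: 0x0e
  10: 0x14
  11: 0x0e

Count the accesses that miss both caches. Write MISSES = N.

0: 0x37 (blk 13, set 1) → MISS  vc=[]
1: 0x36 (blk 13, set 1) → L1-HIT  vc=[]
2: 0x1c (blk 7, set 1) → MISS  vc=[13]
3: 0x36 (blk 13, set 1) → VC-HIT  vc=[7]
4: 0x37 (blk 13, set 1) → L1-HIT  vc=[7]
5: 0x37 (blk 13, set 1) → L1-HIT  vc=[7]
6: 0x37 (blk 13, set 1) → L1-HIT  vc=[7]
7: 0x37 (blk 13, set 1) → L1-HIT  vc=[7]
8: 0x37 (blk 13, set 1) → L1-HIT  vc=[7]
9: 0xe (blk 3, set 1) → MISS  vc=[7, 13]
10: 0x14 (blk 5, set 1) → MISS  vc=[7, 13, 3]
11: 0xe (blk 3, set 1) → VC-HIT  vc=[7, 13, 5]

MISSES = 4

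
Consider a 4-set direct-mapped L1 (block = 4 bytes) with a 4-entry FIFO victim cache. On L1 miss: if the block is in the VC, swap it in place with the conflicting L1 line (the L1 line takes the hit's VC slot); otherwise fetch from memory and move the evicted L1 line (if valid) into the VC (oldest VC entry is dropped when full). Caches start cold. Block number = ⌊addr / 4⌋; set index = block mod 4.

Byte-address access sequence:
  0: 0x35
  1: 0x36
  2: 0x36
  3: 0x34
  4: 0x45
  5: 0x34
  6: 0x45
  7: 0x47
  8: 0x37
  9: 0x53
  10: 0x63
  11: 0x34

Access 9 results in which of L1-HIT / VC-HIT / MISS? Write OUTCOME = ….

OUTCOME = MISS

#0 0x35→b13/s1 MISS; vc=[]
#1 0x36→b13/s1 L1-HIT; vc=[]
#2 0x36→b13/s1 L1-HIT; vc=[]
#3 0x34→b13/s1 L1-HIT; vc=[]
#4 0x45→b17/s1 MISS; vc=[13]
#5 0x34→b13/s1 VC-HIT; vc=[17]
#6 0x45→b17/s1 VC-HIT; vc=[13]
#7 0x47→b17/s1 L1-HIT; vc=[13]
#8 0x37→b13/s1 VC-HIT; vc=[17]
#9 0x53→b20/s0 MISS; vc=[17]
#10 0x63→b24/s0 MISS; vc=[17,20]
#11 0x34→b13/s1 L1-HIT; vc=[17,20]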